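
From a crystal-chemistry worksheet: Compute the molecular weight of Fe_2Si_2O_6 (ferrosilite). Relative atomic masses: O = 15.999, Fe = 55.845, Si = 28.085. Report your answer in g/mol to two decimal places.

263.85 g/mol

M = 2(55.845) + 2(28.085) + 6(15.999)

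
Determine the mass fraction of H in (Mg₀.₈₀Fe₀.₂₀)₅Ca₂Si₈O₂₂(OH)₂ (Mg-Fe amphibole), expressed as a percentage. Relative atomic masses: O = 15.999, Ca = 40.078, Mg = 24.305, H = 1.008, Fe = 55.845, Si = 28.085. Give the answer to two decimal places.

Molar mass of (Mg₀.₈₀Fe₀.₂₀)₅Ca₂Si₈O₂₂(OH)₂: 4*24.305 + 1*55.845 + 2*40.078 + 8*28.085 + 24*15.999 + 2*1.008 = 843.893 g/mol.
Mass of H per formula unit: 2 × 1.008 = 2.016 g.
Weight fraction H = 2.016 / 843.893 = 0.0024.

0.24 wt%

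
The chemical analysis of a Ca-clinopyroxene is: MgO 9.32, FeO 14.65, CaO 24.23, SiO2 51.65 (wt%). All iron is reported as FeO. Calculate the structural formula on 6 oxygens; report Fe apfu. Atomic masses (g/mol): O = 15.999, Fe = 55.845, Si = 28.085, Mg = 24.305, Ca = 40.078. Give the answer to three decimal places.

9.32 wt% MgO ÷ 40.304 g/mol = 0.23124 mol, giving 0.23124 Mg and 0.23124 O.
14.65 wt% FeO ÷ 71.844 g/mol = 0.20391 mol, giving 0.20391 Fe and 0.20391 O.
24.23 wt% CaO ÷ 56.077 g/mol = 0.43208 mol, giving 0.43208 Ca and 0.43208 O.
51.65 wt% SiO2 ÷ 60.083 g/mol = 0.85964 mol, giving 0.85964 Si and 1.71928 O.
Oxygen sums to 2.58651; scaling by 6/2.58651 = 2.31973 puts the formula on 6 O.
Fe: 0.20391 × 2.31973 = 0.473 atoms per formula unit.

0.473 Fe apfu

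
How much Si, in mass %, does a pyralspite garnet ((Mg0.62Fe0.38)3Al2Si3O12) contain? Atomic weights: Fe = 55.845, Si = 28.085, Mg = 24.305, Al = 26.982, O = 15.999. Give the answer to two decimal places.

19.19 mass %

Formula mass = 1.86×24.305 + 1.14×55.845 + 2×26.982 + 3×28.085 + 12×15.999 = 439.078 g/mol, of which 84.255 g is Si.
So Si makes up 84.255/439.078 = 0.1919 of the mass, i.e. 19.19%.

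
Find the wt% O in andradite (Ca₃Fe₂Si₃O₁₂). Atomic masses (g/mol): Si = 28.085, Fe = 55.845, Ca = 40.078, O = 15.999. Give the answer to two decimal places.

M(Ca₃Fe₂Si₃O₁₂) = 508.167 g/mol.
O contributes 12 × 15.999 = 191.988 g per mole.
191.988/508.167 = 0.3778 → 37.78%.

37.78 weight percent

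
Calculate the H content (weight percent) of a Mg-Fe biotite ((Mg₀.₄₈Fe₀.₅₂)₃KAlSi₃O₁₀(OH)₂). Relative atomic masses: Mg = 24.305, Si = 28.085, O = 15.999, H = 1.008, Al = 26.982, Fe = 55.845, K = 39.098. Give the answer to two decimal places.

0.43 weight percent

Formula mass = 1.44*24.305 + 1.56*55.845 + 1*39.098 + 1*26.982 + 3*28.085 + 12*15.999 + 2*1.008 = 466.456 g/mol, of which 2.016 g is H.
So H makes up 2.016/466.456 = 0.0043 of the mass, i.e. 0.43%.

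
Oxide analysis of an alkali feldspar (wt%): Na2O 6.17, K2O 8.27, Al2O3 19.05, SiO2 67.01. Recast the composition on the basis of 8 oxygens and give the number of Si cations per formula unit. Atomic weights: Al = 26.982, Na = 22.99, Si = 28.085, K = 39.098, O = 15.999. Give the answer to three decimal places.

Na2O (M=61.979): mol = 0.09955; Na = 0.19910, O = 0.09955.
K2O (M=94.195): mol = 0.08780; K = 0.17560, O = 0.08780.
Al2O3 (M=101.961): mol = 0.18684; Al = 0.37368, O = 0.56052.
SiO2 (M=60.083): mol = 1.11529; Si = 1.11529, O = 2.23058.
ΣO = 2.97845; factor = 8/ΣO = 2.68596.
Si apfu = 1.11529 × 2.68596 = 2.996.

2.996 Si apfu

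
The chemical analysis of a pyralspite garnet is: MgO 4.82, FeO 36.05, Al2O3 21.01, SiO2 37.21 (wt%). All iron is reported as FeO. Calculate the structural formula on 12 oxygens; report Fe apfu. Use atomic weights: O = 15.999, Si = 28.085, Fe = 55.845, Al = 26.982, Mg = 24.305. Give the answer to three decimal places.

2.430 Fe apfu

4.82 wt% MgO ÷ 40.304 g/mol = 0.11959 mol, giving 0.11959 Mg and 0.11959 O.
36.05 wt% FeO ÷ 71.844 g/mol = 0.50178 mol, giving 0.50178 Fe and 0.50178 O.
21.01 wt% Al2O3 ÷ 101.961 g/mol = 0.20606 mol, giving 0.41212 Al and 0.61818 O.
37.21 wt% SiO2 ÷ 60.083 g/mol = 0.61931 mol, giving 0.61931 Si and 1.23862 O.
Oxygen sums to 2.47817; scaling by 12/2.47817 = 4.84228 puts the formula on 12 O.
Fe: 0.50178 × 4.84228 = 2.430 atoms per formula unit.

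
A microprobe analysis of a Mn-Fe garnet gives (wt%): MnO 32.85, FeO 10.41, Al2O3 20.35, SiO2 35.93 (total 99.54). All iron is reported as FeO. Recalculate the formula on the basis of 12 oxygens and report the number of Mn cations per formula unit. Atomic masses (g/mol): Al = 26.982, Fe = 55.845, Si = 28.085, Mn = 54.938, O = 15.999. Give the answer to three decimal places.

MnO: 32.85/70.937 = 0.46309 mol → 0.46309 mol Mn, 0.46309 mol O.
FeO: 10.41/71.844 = 0.14490 mol → 0.14490 mol Fe, 0.14490 mol O.
Al2O3: 20.35/101.961 = 0.19959 mol → 0.39918 mol Al, 0.59877 mol O.
SiO2: 35.93/60.083 = 0.59801 mol → 0.59801 mol Si, 1.19602 mol O.
Total oxygen = 2.40278 mol. Normalization factor = 12/2.40278 = 4.99422.
Mn per 12 O = 0.46309 × 4.99422 = 2.313.

2.313 Mn apfu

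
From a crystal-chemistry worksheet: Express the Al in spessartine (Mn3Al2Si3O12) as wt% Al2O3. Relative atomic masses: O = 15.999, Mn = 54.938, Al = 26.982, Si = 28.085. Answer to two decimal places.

Formula mass = 495.021 g/mol.
2 Al → 1.0000 mol Al2O3 per formula unit; M(Al2O3) = 101.961, so Al2O3 mass = 101.961 g.
101.961/495.021 × 100 = 20.60 wt%.

20.60 wt%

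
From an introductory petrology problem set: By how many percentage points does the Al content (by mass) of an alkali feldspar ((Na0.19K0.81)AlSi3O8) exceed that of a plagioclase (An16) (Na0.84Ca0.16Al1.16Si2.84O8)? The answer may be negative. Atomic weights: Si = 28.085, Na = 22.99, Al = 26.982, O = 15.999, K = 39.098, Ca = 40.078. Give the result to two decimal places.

-2.02 percentage points

M((Na0.19K0.81)AlSi3O8) = 275.266 g/mol, so wt% Al = 26.982/275.266 × 100 = 9.80%.
M(Na0.84Ca0.16Al1.16Si2.84O8) = 264.777 g/mol, so wt% Al = 31.299/264.777 × 100 = 11.82%.
9.80 − 11.82 = -2.02 pp.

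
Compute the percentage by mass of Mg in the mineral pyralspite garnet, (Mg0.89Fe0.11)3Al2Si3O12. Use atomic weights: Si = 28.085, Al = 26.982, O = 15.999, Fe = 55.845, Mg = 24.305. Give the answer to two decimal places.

15.69 wt%

M((Mg0.89Fe0.11)3Al2Si3O12) = 413.530 g/mol.
Mg contributes 2.67 × 24.305 = 64.894 g per mole.
64.894/413.530 = 0.1569 → 15.69%.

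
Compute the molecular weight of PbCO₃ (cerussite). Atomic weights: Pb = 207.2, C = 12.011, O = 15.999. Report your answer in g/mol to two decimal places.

267.21 g/mol

M = 1×207.2 + 1×12.011 + 3×15.999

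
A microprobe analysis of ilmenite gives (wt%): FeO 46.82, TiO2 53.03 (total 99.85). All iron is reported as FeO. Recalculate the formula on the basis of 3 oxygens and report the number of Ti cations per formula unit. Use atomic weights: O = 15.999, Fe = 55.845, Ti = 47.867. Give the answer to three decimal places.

1.006 Ti apfu

46.82 wt% FeO ÷ 71.844 g/mol = 0.65169 mol, giving 0.65169 Fe and 0.65169 O.
53.03 wt% TiO2 ÷ 79.865 g/mol = 0.66400 mol, giving 0.66400 Ti and 1.32800 O.
Oxygen sums to 1.97969; scaling by 3/1.97969 = 1.51539 puts the formula on 3 O.
Ti: 0.66400 × 1.51539 = 1.006 atoms per formula unit.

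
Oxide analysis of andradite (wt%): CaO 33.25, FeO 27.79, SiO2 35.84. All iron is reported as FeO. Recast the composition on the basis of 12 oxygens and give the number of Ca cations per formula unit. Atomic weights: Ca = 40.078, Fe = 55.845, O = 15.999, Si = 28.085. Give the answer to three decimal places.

3.275 Ca apfu

33.25 wt% CaO ÷ 56.077 g/mol = 0.59293 mol, giving 0.59293 Ca and 0.59293 O.
27.79 wt% FeO ÷ 71.844 g/mol = 0.38681 mol, giving 0.38681 Fe and 0.38681 O.
35.84 wt% SiO2 ÷ 60.083 g/mol = 0.59651 mol, giving 0.59651 Si and 1.19302 O.
Oxygen sums to 2.17276; scaling by 12/2.17276 = 5.52293 puts the formula on 12 O.
Ca: 0.59293 × 5.52293 = 3.275 atoms per formula unit.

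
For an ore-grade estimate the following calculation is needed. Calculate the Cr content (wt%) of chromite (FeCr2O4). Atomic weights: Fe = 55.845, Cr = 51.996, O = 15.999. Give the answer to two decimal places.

Formula mass = 1·55.845 + 2·51.996 + 4·15.999 = 223.833 g/mol, of which 103.992 g is Cr.
So Cr makes up 103.992/223.833 = 0.4646 of the mass, i.e. 46.46%.

46.46 wt%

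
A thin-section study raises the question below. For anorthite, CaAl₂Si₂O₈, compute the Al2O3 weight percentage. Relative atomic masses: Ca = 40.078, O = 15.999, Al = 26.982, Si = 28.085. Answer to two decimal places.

Formula mass = 278.204 g/mol.
2 Al → 1.0000 mol Al2O3 per formula unit; M(Al2O3) = 101.961, so Al2O3 mass = 101.961 g.
101.961/278.204 × 100 = 36.65 wt%.

36.65 wt%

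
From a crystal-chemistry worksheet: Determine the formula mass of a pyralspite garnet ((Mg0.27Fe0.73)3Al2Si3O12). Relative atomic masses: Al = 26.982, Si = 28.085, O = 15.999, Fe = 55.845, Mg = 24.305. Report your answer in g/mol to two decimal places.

472.19 g/mol

M = 0.81×24.305 + 2.19×55.845 + 2×26.982 + 3×28.085 + 12×15.999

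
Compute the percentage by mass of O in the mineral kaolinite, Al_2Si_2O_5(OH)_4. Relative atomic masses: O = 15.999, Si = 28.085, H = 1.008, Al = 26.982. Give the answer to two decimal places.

55.78 wt%

M(Al_2Si_2O_5(OH)_4) = 258.157 g/mol.
O contributes 9 × 15.999 = 143.991 g per mole.
143.991/258.157 = 0.5578 → 55.78%.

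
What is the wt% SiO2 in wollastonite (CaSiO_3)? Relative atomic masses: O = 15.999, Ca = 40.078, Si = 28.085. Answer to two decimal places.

M(CaSiO_3) = 116.160 g/mol; M(SiO2) = 60.083 g/mol.
Moles SiO2 per formula unit = 1 Si ÷ 1 = 1.0000.
SiO2 fraction = (1.0000 × 60.083) / 116.160 = 60.083/116.160 = 0.5172.

51.72 wt%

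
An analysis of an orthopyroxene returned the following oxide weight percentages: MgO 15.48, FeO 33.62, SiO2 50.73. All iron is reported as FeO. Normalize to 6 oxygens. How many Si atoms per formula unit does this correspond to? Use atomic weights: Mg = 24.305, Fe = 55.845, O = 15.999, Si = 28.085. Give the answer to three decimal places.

MgO: 15.48/40.304 = 0.38408 mol → 0.38408 mol Mg, 0.38408 mol O.
FeO: 33.62/71.844 = 0.46796 mol → 0.46796 mol Fe, 0.46796 mol O.
SiO2: 50.73/60.083 = 0.84433 mol → 0.84433 mol Si, 1.68866 mol O.
Total oxygen = 2.54070 mol. Normalization factor = 6/2.54070 = 2.36155.
Si per 6 O = 0.84433 × 2.36155 = 1.994.

1.994 Si apfu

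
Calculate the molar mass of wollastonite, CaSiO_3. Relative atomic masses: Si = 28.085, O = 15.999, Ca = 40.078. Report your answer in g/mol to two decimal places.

116.16 g/mol

Ca: 1 × 40.078 = 40.0780
Si: 1 × 28.085 = 28.0850
O: 3 × 15.999 = 47.9970
Summing the contributions gives the formula mass.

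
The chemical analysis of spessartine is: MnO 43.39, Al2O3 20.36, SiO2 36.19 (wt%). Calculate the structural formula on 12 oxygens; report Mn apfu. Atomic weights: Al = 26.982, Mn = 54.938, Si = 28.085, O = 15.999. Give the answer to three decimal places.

MnO: 43.39/70.937 = 0.61167 mol → 0.61167 mol Mn, 0.61167 mol O.
Al2O3: 20.36/101.961 = 0.19968 mol → 0.39936 mol Al, 0.59904 mol O.
SiO2: 36.19/60.083 = 0.60233 mol → 0.60233 mol Si, 1.20466 mol O.
Total oxygen = 2.41537 mol. Normalization factor = 12/2.41537 = 4.96818.
Mn per 12 O = 0.61167 × 4.96818 = 3.039.

3.039 Mn apfu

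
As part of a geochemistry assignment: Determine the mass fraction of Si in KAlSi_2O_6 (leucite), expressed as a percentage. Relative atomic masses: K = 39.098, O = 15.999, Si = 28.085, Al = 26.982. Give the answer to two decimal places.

Molar mass of KAlSi_2O_6: 1×39.098 + 1×26.982 + 2×28.085 + 6×15.999 = 218.244 g/mol.
Mass of Si per formula unit: 2 × 28.085 = 56.170 g.
Weight fraction Si = 56.170 / 218.244 = 0.2574.

25.74 wt%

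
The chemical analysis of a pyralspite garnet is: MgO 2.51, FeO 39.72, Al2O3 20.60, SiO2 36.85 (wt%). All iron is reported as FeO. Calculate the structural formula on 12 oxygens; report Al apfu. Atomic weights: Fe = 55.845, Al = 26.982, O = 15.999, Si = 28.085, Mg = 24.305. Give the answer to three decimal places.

1.981 Al apfu

MgO (M=40.304): mol = 0.06228; Mg = 0.06228, O = 0.06228.
FeO (M=71.844): mol = 0.55286; Fe = 0.55286, O = 0.55286.
Al2O3 (M=101.961): mol = 0.20204; Al = 0.40408, O = 0.60612.
SiO2 (M=60.083): mol = 0.61332; Si = 0.61332, O = 1.22664.
ΣO = 2.44790; factor = 12/ΣO = 4.90216.
Al apfu = 0.40408 × 4.90216 = 1.981.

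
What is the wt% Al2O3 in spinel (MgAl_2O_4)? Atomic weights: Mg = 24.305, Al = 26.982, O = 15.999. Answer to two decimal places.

Formula mass = 142.265 g/mol.
2 Al → 1.0000 mol Al2O3 per formula unit; M(Al2O3) = 101.961, so Al2O3 mass = 101.961 g.
101.961/142.265 × 100 = 71.67 wt%.

71.67 wt%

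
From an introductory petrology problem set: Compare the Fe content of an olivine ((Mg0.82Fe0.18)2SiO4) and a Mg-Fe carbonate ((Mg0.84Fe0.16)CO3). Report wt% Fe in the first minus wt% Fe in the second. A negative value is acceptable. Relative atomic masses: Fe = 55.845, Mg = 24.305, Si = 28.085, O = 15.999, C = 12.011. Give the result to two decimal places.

M((Mg0.82Fe0.18)2SiO4) = 152.045 g/mol, so wt% Fe = 20.104/152.045 × 100 = 13.22%.
M((Mg0.84Fe0.16)CO3) = 89.359 g/mol, so wt% Fe = 8.935/89.359 × 100 = 10.00%.
13.22 − 10.00 = 3.22 pp.

3.22 percentage points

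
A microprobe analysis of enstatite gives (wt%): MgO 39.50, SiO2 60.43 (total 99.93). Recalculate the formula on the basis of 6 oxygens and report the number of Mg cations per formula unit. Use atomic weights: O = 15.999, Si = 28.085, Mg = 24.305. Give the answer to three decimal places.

MgO: 39.50/40.304 = 0.98005 mol → 0.98005 mol Mg, 0.98005 mol O.
SiO2: 60.43/60.083 = 1.00578 mol → 1.00578 mol Si, 2.01156 mol O.
Total oxygen = 2.99161 mol. Normalization factor = 6/2.99161 = 2.00561.
Mg per 6 O = 0.98005 × 2.00561 = 1.966.

1.966 Mg apfu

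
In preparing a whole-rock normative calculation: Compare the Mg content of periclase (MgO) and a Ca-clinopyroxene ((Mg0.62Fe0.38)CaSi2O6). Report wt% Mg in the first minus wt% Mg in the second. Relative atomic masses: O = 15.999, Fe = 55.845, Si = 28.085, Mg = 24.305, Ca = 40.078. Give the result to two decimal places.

53.71 percentage points

M(MgO) = 40.304 g/mol, so wt% Mg = 24.305/40.304 × 100 = 60.30%.
M((Mg0.62Fe0.38)CaSi2O6) = 228.532 g/mol, so wt% Mg = 15.069/228.532 × 100 = 6.59%.
60.30 − 6.59 = 53.71 pp.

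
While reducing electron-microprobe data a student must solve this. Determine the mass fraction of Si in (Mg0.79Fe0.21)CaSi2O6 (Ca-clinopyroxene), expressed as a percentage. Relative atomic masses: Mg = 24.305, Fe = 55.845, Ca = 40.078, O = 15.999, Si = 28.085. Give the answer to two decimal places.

Formula mass = 0.79·24.305 + 0.21·55.845 + 1·40.078 + 2·28.085 + 6·15.999 = 223.170 g/mol, of which 56.170 g is Si.
So Si makes up 56.170/223.170 = 0.2517 of the mass, i.e. 25.17%.

25.17 mass %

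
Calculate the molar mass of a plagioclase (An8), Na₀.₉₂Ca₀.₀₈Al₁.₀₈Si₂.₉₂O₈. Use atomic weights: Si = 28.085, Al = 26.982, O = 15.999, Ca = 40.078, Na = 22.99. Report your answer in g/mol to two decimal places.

M = 0.92·22.99 + 0.08·40.078 + 1.08·26.982 + 2.92·28.085 + 8·15.999

263.50 g/mol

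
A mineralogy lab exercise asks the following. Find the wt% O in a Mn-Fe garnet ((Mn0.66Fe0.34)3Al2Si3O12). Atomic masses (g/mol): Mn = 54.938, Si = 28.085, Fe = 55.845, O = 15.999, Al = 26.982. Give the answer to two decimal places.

38.71 wt%

Molar mass of (Mn0.66Fe0.34)3Al2Si3O12: 1.98×54.938 + 1.02×55.845 + 2×26.982 + 3×28.085 + 12×15.999 = 495.946 g/mol.
Mass of O per formula unit: 12 × 15.999 = 191.988 g.
Weight fraction O = 191.988 / 495.946 = 0.3871.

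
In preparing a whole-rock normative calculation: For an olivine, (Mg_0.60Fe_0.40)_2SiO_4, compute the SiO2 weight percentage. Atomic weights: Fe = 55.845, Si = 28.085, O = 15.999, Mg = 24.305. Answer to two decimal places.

36.21 wt%

M((Mg_0.60Fe_0.40)_2SiO_4) = 165.923 g/mol; M(SiO2) = 60.083 g/mol.
Moles SiO2 per formula unit = 1 Si ÷ 1 = 1.0000.
SiO2 fraction = (1.0000 × 60.083) / 165.923 = 60.083/165.923 = 0.3621.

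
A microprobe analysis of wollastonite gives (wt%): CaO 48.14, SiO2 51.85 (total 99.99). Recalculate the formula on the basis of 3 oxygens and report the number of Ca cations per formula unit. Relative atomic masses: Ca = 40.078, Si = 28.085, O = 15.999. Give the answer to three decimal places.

48.14 wt% CaO ÷ 56.077 g/mol = 0.85846 mol, giving 0.85846 Ca and 0.85846 O.
51.85 wt% SiO2 ÷ 60.083 g/mol = 0.86297 mol, giving 0.86297 Si and 1.72594 O.
Oxygen sums to 2.58440; scaling by 3/2.58440 = 1.16081 puts the formula on 3 O.
Ca: 0.85846 × 1.16081 = 0.997 atoms per formula unit.

0.997 Ca apfu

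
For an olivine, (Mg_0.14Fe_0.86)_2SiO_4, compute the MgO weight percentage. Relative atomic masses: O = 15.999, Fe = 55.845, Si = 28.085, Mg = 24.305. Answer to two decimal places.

Formula mass = 194.940 g/mol.
0.28 Mg → 0.2800 mol MgO per formula unit; M(MgO) = 40.304, so MgO mass = 11.285 g.
11.285/194.940 × 100 = 5.79 wt%.

5.79 wt%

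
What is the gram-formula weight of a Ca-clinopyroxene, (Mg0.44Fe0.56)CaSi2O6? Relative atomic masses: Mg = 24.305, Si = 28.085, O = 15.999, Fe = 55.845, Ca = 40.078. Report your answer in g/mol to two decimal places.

M = 0.44(24.305) + 0.56(55.845) + 1(40.078) + 2(28.085) + 6(15.999)

234.21 g/mol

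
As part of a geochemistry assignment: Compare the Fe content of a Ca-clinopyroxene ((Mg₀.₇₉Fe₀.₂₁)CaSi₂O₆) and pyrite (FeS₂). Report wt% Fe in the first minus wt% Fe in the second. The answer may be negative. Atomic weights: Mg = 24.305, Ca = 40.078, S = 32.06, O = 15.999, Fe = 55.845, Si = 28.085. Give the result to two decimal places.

M((Mg₀.₇₉Fe₀.₂₁)CaSi₂O₆) = 223.170 g/mol, so wt% Fe = 11.727/223.170 × 100 = 5.25%.
M(FeS₂) = 119.965 g/mol, so wt% Fe = 55.845/119.965 × 100 = 46.55%.
5.25 − 46.55 = -41.30 pp.

-41.30 percentage points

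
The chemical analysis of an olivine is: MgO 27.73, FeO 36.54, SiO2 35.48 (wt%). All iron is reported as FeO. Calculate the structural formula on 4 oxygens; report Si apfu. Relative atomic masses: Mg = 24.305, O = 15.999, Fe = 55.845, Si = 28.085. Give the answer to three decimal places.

27.73 wt% MgO ÷ 40.304 g/mol = 0.68802 mol, giving 0.68802 Mg and 0.68802 O.
36.54 wt% FeO ÷ 71.844 g/mol = 0.50860 mol, giving 0.50860 Fe and 0.50860 O.
35.48 wt% SiO2 ÷ 60.083 g/mol = 0.59052 mol, giving 0.59052 Si and 1.18104 O.
Oxygen sums to 2.37766; scaling by 4/2.37766 = 1.68233 puts the formula on 4 O.
Si: 0.59052 × 1.68233 = 0.993 atoms per formula unit.

0.993 Si apfu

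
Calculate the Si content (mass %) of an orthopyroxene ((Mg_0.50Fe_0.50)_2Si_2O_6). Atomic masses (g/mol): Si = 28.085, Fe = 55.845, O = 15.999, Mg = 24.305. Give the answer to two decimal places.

M((Mg_0.50Fe_0.50)_2Si_2O_6) = 232.314 g/mol.
Si contributes 2 × 28.085 = 56.170 g per mole.
56.170/232.314 = 0.2418 → 24.18%.

24.18 mass %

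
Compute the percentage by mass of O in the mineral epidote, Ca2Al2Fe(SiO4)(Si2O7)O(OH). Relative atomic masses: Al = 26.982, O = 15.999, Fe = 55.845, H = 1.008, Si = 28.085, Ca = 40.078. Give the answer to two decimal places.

43.04 weight percent

Formula mass = 2×40.078 + 2×26.982 + 1×55.845 + 3×28.085 + 13×15.999 + 1×1.008 = 483.215 g/mol, of which 207.987 g is O.
So O makes up 207.987/483.215 = 0.4304 of the mass, i.e. 43.04%.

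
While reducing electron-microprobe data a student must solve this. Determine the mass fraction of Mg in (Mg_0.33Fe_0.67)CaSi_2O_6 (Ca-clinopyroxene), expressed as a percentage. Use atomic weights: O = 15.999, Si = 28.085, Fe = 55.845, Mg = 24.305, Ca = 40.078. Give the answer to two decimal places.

Formula mass = 0.33·24.305 + 0.67·55.845 + 1·40.078 + 2·28.085 + 6·15.999 = 237.679 g/mol, of which 8.021 g is Mg.
So Mg makes up 8.021/237.679 = 0.0337 of the mass, i.e. 3.37%.

3.37 mass %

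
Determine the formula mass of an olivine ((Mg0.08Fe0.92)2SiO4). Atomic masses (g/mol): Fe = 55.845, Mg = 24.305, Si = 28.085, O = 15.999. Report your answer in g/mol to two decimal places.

198.72 g/mol

M = 0.16·24.305 + 1.84·55.845 + 1·28.085 + 4·15.999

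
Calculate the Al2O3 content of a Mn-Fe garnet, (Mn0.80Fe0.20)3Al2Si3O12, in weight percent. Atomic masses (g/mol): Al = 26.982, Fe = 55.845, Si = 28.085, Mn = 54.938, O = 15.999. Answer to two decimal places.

Molar mass of (Mn0.80Fe0.20)3Al2Si3O12 = 2.40*54.938 + 0.60*55.845 + 2*26.982 + 3*28.085 + 12*15.999 = 495.565 g/mol.
Each formula unit contains 2 Al, equivalent to 2/2 = 1.0000 mol Al2O3.
M(Al2O3) = 2×26.982 + 3×15.999 = 101.961 g/mol.
Mass of Al2O3 per formula unit = 1.0000 × 101.961 = 101.961 g.
Al2O3 wt% = 101.961 / 495.565 × 100 = 20.57%.

20.57 wt%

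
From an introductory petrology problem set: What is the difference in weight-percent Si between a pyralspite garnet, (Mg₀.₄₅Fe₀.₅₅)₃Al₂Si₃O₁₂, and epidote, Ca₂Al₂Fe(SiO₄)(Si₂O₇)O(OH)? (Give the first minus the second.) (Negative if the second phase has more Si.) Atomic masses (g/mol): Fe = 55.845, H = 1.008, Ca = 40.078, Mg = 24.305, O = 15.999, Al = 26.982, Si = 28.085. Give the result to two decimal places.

Si in (Mg₀.₄₅Fe₀.₅₅)₃Al₂Si₃O₁₂: molar mass 455.163 g/mol; 3×28.085 = 84.255 g → 18.51 wt%.
Si in Ca₂Al₂Fe(SiO₄)(Si₂O₇)O(OH): molar mass 483.215 g/mol; 3×28.085 = 84.255 g → 17.44 wt%.
Difference = 18.51 − 17.44 = 1.07 percentage points.

1.07 percentage points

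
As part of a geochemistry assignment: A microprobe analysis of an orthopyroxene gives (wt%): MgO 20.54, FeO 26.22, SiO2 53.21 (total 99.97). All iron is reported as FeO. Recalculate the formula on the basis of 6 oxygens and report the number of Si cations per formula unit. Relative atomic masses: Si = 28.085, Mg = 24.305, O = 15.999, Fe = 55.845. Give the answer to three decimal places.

20.54 wt% MgO ÷ 40.304 g/mol = 0.50963 mol, giving 0.50963 Mg and 0.50963 O.
26.22 wt% FeO ÷ 71.844 g/mol = 0.36496 mol, giving 0.36496 Fe and 0.36496 O.
53.21 wt% SiO2 ÷ 60.083 g/mol = 0.88561 mol, giving 0.88561 Si and 1.77122 O.
Oxygen sums to 2.64581; scaling by 6/2.64581 = 2.26774 puts the formula on 6 O.
Si: 0.88561 × 2.26774 = 2.008 atoms per formula unit.

2.008 Si apfu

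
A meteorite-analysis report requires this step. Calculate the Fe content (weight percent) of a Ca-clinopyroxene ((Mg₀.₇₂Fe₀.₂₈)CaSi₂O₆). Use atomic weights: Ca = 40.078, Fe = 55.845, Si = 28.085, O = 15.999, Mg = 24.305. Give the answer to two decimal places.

6.94 weight percent

Molar mass of (Mg₀.₇₂Fe₀.₂₈)CaSi₂O₆: 0.72*24.305 + 0.28*55.845 + 1*40.078 + 2*28.085 + 6*15.999 = 225.378 g/mol.
Mass of Fe per formula unit: 0.28 × 55.845 = 15.637 g.
Weight fraction Fe = 15.637 / 225.378 = 0.0694.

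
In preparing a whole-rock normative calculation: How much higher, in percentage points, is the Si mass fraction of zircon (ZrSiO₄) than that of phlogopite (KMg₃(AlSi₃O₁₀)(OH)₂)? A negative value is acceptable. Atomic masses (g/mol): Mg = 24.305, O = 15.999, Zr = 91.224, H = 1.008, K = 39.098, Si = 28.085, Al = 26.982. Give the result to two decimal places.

-4.87 percentage points

Si in ZrSiO₄: molar mass 183.305 g/mol; 1×28.085 = 28.085 g → 15.32 wt%.
Si in KMg₃(AlSi₃O₁₀)(OH)₂: molar mass 417.254 g/mol; 3×28.085 = 84.255 g → 20.19 wt%.
Difference = 15.32 − 20.19 = -4.87 percentage points.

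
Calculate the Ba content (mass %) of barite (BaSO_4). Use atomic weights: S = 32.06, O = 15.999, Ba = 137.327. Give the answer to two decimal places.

58.84 mass %

Formula mass = 1·137.327 + 1·32.06 + 4·15.999 = 233.383 g/mol, of which 137.327 g is Ba.
So Ba makes up 137.327/233.383 = 0.5884 of the mass, i.e. 58.84%.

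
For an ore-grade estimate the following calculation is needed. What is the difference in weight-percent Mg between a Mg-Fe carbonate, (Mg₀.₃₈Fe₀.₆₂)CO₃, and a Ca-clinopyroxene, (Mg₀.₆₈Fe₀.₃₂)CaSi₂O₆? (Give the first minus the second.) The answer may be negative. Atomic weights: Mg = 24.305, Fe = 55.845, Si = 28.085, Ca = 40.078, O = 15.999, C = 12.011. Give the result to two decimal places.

1.60 percentage points

M((Mg₀.₃₈Fe₀.₆₂)CO₃) = 103.868 g/mol, so wt% Mg = 9.236/103.868 × 100 = 8.89%.
M((Mg₀.₆₈Fe₀.₃₂)CaSi₂O₆) = 226.640 g/mol, so wt% Mg = 16.527/226.640 × 100 = 7.29%.
8.89 − 7.29 = 1.60 pp.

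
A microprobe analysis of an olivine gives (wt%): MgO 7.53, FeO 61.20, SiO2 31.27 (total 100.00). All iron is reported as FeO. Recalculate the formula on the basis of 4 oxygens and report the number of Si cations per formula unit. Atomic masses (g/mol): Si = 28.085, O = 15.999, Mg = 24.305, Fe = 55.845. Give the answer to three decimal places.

MgO (M=40.304): mol = 0.18683; Mg = 0.18683, O = 0.18683.
FeO (M=71.844): mol = 0.85185; Fe = 0.85185, O = 0.85185.
SiO2 (M=60.083): mol = 0.52045; Si = 0.52045, O = 1.04090.
ΣO = 2.07958; factor = 4/ΣO = 1.92347.
Si apfu = 0.52045 × 1.92347 = 1.001.

1.001 Si apfu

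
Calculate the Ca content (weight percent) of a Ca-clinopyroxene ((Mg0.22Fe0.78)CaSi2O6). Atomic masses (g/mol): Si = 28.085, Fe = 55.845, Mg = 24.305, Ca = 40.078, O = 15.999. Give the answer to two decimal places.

Formula mass = 0.22·24.305 + 0.78·55.845 + 1·40.078 + 2·28.085 + 6·15.999 = 241.148 g/mol, of which 40.078 g is Ca.
So Ca makes up 40.078/241.148 = 0.1662 of the mass, i.e. 16.62%.

16.62 weight percent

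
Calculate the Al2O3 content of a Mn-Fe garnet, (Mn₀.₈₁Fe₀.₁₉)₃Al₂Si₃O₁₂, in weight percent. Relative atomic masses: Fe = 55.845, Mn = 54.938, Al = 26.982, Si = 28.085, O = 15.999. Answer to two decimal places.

Molar mass of (Mn₀.₈₁Fe₀.₁₉)₃Al₂Si₃O₁₂ = 2.43×54.938 + 0.57×55.845 + 2×26.982 + 3×28.085 + 12×15.999 = 495.538 g/mol.
Each formula unit contains 2 Al, equivalent to 2/2 = 1.0000 mol Al2O3.
M(Al2O3) = 2×26.982 + 3×15.999 = 101.961 g/mol.
Mass of Al2O3 per formula unit = 1.0000 × 101.961 = 101.961 g.
Al2O3 wt% = 101.961 / 495.538 × 100 = 20.58%.

20.58 wt%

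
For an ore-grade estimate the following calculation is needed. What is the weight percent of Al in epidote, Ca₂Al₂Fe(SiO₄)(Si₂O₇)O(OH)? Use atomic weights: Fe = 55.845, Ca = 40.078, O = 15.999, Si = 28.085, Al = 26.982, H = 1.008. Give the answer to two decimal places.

11.17 weight percent

Molar mass of Ca₂Al₂Fe(SiO₄)(Si₂O₇)O(OH): 2*40.078 + 2*26.982 + 1*55.845 + 3*28.085 + 13*15.999 + 1*1.008 = 483.215 g/mol.
Mass of Al per formula unit: 2 × 26.982 = 53.964 g.
Weight fraction Al = 53.964 / 483.215 = 0.1117.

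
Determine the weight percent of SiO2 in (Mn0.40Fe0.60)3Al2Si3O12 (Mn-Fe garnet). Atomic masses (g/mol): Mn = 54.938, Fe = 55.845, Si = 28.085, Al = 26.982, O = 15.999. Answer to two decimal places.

36.29 wt%

M((Mn0.40Fe0.60)3Al2Si3O12) = 496.654 g/mol; M(SiO2) = 60.083 g/mol.
Moles SiO2 per formula unit = 3 Si ÷ 1 = 3.0000.
SiO2 fraction = (3.0000 × 60.083) / 496.654 = 180.249/496.654 = 0.3629.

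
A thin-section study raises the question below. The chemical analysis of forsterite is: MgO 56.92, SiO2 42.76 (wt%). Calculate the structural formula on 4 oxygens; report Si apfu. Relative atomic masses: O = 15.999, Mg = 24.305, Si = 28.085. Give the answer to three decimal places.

1.004 Si apfu

56.92 wt% MgO ÷ 40.304 g/mol = 1.41227 mol, giving 1.41227 Mg and 1.41227 O.
42.76 wt% SiO2 ÷ 60.083 g/mol = 0.71168 mol, giving 0.71168 Si and 1.42336 O.
Oxygen sums to 2.83563; scaling by 4/2.83563 = 1.41062 puts the formula on 4 O.
Si: 0.71168 × 1.41062 = 1.004 atoms per formula unit.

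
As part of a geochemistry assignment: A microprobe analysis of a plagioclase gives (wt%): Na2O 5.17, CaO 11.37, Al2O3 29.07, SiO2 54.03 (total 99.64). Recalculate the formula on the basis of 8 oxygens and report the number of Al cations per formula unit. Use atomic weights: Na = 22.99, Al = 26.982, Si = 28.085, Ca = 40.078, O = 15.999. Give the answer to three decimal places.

5.17 wt% Na2O ÷ 61.979 g/mol = 0.08342 mol, giving 0.16684 Na and 0.08342 O.
11.37 wt% CaO ÷ 56.077 g/mol = 0.20276 mol, giving 0.20276 Ca and 0.20276 O.
29.07 wt% Al2O3 ÷ 101.961 g/mol = 0.28511 mol, giving 0.57022 Al and 0.85533 O.
54.03 wt% SiO2 ÷ 60.083 g/mol = 0.89926 mol, giving 0.89926 Si and 1.79852 O.
Oxygen sums to 2.94003; scaling by 8/2.94003 = 2.72106 puts the formula on 8 O.
Al: 0.57022 × 2.72106 = 1.552 atoms per formula unit.

1.552 Al apfu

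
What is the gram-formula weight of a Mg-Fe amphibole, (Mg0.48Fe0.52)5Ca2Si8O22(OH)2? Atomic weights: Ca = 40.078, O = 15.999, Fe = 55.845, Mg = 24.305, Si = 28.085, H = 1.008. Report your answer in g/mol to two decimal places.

Mg: 2.40 × 24.305 = 58.3320
Fe: 2.60 × 55.845 = 145.1970
Ca: 2 × 40.078 = 80.1560
Si: 8 × 28.085 = 224.6800
O: 24 × 15.999 = 383.9760
H: 2 × 1.008 = 2.0160
Summing the contributions gives the formula mass.

894.36 g/mol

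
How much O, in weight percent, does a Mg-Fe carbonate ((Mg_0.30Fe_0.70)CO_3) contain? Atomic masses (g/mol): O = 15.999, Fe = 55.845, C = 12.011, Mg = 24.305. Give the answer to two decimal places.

45.11 weight percent

Molar mass of (Mg_0.30Fe_0.70)CO_3: 0.30·24.305 + 0.70·55.845 + 1·12.011 + 3·15.999 = 106.391 g/mol.
Mass of O per formula unit: 3 × 15.999 = 47.997 g.
Weight fraction O = 47.997 / 106.391 = 0.4511.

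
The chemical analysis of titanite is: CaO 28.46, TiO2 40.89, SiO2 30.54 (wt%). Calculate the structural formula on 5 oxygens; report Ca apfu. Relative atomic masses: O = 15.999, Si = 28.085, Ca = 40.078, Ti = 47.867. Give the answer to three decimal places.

CaO (M=56.077): mol = 0.50752; Ca = 0.50752, O = 0.50752.
TiO2 (M=79.865): mol = 0.51199; Ti = 0.51199, O = 1.02398.
SiO2 (M=60.083): mol = 0.50830; Si = 0.50830, O = 1.01660.
ΣO = 2.54810; factor = 5/ΣO = 1.96225.
Ca apfu = 0.50752 × 1.96225 = 0.996.

0.996 Ca apfu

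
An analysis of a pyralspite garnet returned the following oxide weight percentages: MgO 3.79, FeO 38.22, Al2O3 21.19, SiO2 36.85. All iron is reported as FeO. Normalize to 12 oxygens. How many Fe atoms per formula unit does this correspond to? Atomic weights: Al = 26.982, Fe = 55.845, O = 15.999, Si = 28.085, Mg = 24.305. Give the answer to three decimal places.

MgO: 3.79/40.304 = 0.09404 mol → 0.09404 mol Mg, 0.09404 mol O.
FeO: 38.22/71.844 = 0.53199 mol → 0.53199 mol Fe, 0.53199 mol O.
Al2O3: 21.19/101.961 = 0.20782 mol → 0.41564 mol Al, 0.62346 mol O.
SiO2: 36.85/60.083 = 0.61332 mol → 0.61332 mol Si, 1.22664 mol O.
Total oxygen = 2.47613 mol. Normalization factor = 12/2.47613 = 4.84627.
Fe per 12 O = 0.53199 × 4.84627 = 2.578.

2.578 Fe apfu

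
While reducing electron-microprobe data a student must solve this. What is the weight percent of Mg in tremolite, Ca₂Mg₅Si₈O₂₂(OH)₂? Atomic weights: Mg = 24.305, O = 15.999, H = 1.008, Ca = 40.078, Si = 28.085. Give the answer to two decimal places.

Formula mass = 2×40.078 + 5×24.305 + 8×28.085 + 24×15.999 + 2×1.008 = 812.353 g/mol, of which 121.525 g is Mg.
So Mg makes up 121.525/812.353 = 0.1496 of the mass, i.e. 14.96%.

14.96 mass %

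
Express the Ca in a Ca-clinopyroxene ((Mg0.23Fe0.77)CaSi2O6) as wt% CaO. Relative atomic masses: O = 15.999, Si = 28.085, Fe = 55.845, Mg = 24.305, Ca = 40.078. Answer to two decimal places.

23.28 wt%

M((Mg0.23Fe0.77)CaSi2O6) = 240.833 g/mol; M(CaO) = 56.077 g/mol.
Moles CaO per formula unit = 1 Ca ÷ 1 = 1.0000.
CaO fraction = (1.0000 × 56.077) / 240.833 = 56.077/240.833 = 0.2328.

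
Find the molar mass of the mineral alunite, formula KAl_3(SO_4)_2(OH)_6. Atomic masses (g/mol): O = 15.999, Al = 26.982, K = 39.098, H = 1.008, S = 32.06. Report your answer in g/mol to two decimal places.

414.20 g/mol

M = 1*39.098 + 3*26.982 + 2*32.06 + 14*15.999 + 6*1.008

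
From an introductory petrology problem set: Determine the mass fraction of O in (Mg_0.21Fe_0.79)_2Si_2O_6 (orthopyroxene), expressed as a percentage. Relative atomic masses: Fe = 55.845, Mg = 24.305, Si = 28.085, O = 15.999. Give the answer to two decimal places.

38.30 mass %

M((Mg_0.21Fe_0.79)_2Si_2O_6) = 250.607 g/mol.
O contributes 6 × 15.999 = 95.994 g per mole.
95.994/250.607 = 0.3830 → 38.30%.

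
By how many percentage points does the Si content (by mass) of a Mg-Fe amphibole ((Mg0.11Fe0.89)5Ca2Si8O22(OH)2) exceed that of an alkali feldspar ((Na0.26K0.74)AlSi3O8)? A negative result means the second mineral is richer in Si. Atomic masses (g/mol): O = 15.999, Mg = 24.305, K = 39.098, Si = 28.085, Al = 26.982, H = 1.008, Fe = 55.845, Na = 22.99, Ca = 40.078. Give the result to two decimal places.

-7.15 percentage points

Si in (Mg0.11Fe0.89)5Ca2Si8O22(OH)2: molar mass 952.706 g/mol; 8×28.085 = 224.680 g → 23.58 wt%.
Si in (Na0.26K0.74)AlSi3O8: molar mass 274.139 g/mol; 3×28.085 = 84.255 g → 30.73 wt%.
Difference = 23.58 − 30.73 = -7.15 percentage points.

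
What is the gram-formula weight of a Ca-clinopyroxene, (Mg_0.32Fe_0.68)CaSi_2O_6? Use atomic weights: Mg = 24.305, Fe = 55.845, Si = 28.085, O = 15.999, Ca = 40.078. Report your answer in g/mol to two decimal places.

237.99 g/mol

The formula mass is the sum 0.32·24.305 + 0.68·55.845 + 1·40.078 + 2·28.085 + 6·15.999.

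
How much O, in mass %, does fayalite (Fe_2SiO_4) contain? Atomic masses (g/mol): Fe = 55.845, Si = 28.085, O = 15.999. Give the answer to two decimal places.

Formula mass = 2·55.845 + 1·28.085 + 4·15.999 = 203.771 g/mol, of which 63.996 g is O.
So O makes up 63.996/203.771 = 0.3141 of the mass, i.e. 31.41%.

31.41 mass %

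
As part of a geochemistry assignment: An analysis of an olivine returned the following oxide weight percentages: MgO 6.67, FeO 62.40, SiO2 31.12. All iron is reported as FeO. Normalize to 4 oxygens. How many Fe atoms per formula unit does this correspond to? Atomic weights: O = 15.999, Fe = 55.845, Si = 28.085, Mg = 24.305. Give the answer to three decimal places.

1.678 Fe apfu

MgO: 6.67/40.304 = 0.16549 mol → 0.16549 mol Mg, 0.16549 mol O.
FeO: 62.40/71.844 = 0.86855 mol → 0.86855 mol Fe, 0.86855 mol O.
SiO2: 31.12/60.083 = 0.51795 mol → 0.51795 mol Si, 1.03590 mol O.
Total oxygen = 2.06994 mol. Normalization factor = 4/2.06994 = 1.93242.
Fe per 4 O = 0.86855 × 1.93242 = 1.678.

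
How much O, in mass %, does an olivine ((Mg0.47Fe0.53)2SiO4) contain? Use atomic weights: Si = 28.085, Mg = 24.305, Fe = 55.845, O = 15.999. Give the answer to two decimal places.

36.75 mass %

Molar mass of (Mg0.47Fe0.53)2SiO4: 0.94×24.305 + 1.06×55.845 + 1×28.085 + 4×15.999 = 174.123 g/mol.
Mass of O per formula unit: 4 × 15.999 = 63.996 g.
Weight fraction O = 63.996 / 174.123 = 0.3675.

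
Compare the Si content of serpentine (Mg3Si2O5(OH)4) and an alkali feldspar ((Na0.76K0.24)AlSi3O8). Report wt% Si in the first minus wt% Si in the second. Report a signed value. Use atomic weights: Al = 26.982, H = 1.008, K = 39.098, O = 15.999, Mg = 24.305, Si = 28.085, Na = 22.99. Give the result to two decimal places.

M(Mg3Si2O5(OH)4) = 277.108 g/mol, so wt% Si = 56.170/277.108 × 100 = 20.27%.
M((Na0.76K0.24)AlSi3O8) = 266.085 g/mol, so wt% Si = 84.255/266.085 × 100 = 31.66%.
20.27 − 31.66 = -11.39 pp.

-11.39 percentage points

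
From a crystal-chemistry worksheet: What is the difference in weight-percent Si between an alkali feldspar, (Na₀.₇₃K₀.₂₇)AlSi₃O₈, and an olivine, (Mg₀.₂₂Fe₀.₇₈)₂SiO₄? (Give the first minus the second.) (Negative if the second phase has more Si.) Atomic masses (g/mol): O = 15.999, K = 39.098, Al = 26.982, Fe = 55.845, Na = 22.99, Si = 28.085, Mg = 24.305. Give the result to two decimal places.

Si in (Na₀.₇₃K₀.₂₇)AlSi₃O₈: molar mass 266.568 g/mol; 3×28.085 = 84.255 g → 31.61 wt%.
Si in (Mg₀.₂₂Fe₀.₇₈)₂SiO₄: molar mass 189.893 g/mol; 1×28.085 = 28.085 g → 14.79 wt%.
Difference = 31.61 − 14.79 = 16.82 percentage points.

16.82 percentage points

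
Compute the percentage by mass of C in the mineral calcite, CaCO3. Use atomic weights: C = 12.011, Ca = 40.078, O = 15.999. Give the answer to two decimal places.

Formula mass = 1*40.078 + 1*12.011 + 3*15.999 = 100.086 g/mol, of which 12.011 g is C.
So C makes up 12.011/100.086 = 0.1200 of the mass, i.e. 12.00%.

12.00 weight percent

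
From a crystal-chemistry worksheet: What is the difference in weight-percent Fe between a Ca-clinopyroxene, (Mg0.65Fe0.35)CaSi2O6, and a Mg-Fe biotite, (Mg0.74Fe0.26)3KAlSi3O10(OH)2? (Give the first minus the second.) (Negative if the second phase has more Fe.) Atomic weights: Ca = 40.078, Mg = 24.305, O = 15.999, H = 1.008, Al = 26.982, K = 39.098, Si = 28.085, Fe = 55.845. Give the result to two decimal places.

-1.27 percentage points

Fe in (Mg0.65Fe0.35)CaSi2O6: molar mass 227.586 g/mol; 0.35×55.845 = 19.546 g → 8.59 wt%.
Fe in (Mg0.74Fe0.26)3KAlSi3O10(OH)2: molar mass 441.855 g/mol; 0.78×55.845 = 43.559 g → 9.86 wt%.
Difference = 8.59 − 9.86 = -1.27 percentage points.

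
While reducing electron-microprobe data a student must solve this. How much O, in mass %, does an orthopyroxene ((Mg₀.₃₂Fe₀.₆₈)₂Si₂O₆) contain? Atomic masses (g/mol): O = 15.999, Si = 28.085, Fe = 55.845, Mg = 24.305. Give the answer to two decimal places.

M((Mg₀.₃₂Fe₀.₆₈)₂Si₂O₆) = 243.668 g/mol.
O contributes 6 × 15.999 = 95.994 g per mole.
95.994/243.668 = 0.3940 → 39.40%.

39.40 mass %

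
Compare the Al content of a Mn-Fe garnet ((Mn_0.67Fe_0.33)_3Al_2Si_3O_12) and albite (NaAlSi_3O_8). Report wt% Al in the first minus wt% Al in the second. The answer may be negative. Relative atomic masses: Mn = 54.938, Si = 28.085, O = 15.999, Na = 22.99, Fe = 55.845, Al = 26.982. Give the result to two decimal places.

0.59 percentage points

M((Mn_0.67Fe_0.33)_3Al_2Si_3O_12) = 495.919 g/mol, so wt% Al = 53.964/495.919 × 100 = 10.88%.
M(NaAlSi_3O_8) = 262.219 g/mol, so wt% Al = 26.982/262.219 × 100 = 10.29%.
10.88 − 10.29 = 0.59 pp.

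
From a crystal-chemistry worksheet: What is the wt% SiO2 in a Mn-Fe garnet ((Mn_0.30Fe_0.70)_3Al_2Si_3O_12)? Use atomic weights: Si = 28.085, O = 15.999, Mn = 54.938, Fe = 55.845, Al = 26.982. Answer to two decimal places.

36.27 wt%

Formula mass = 496.926 g/mol.
3 Si → 3.0000 mol SiO2 per formula unit; M(SiO2) = 60.083, so SiO2 mass = 180.249 g.
180.249/496.926 × 100 = 36.27 wt%.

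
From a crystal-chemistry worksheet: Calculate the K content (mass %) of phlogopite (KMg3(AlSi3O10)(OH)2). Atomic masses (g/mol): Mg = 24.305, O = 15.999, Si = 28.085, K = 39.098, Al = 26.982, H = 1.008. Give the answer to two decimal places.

9.37 mass %

Molar mass of KMg3(AlSi3O10)(OH)2: 1×39.098 + 3×24.305 + 1×26.982 + 3×28.085 + 12×15.999 + 2×1.008 = 417.254 g/mol.
Mass of K per formula unit: 1 × 39.098 = 39.098 g.
Weight fraction K = 39.098 / 417.254 = 0.0937.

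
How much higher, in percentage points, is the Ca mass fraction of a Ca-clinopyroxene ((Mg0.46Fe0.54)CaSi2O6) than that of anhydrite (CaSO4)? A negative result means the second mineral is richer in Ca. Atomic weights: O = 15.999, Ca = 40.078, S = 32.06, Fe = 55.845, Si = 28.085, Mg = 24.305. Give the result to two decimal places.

-12.28 percentage points

Ca in (Mg0.46Fe0.54)CaSi2O6: molar mass 233.579 g/mol; 1×40.078 = 40.078 g → 17.16 wt%.
Ca in CaSO4: molar mass 136.134 g/mol; 1×40.078 = 40.078 g → 29.44 wt%.
Difference = 17.16 − 29.44 = -12.28 percentage points.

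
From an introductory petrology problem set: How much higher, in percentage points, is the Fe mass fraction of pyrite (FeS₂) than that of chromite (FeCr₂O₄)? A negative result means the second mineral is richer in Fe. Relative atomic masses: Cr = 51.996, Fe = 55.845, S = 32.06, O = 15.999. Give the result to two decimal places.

21.60 percentage points

M(FeS₂) = 119.965 g/mol, so wt% Fe = 55.845/119.965 × 100 = 46.55%.
M(FeCr₂O₄) = 223.833 g/mol, so wt% Fe = 55.845/223.833 × 100 = 24.95%.
46.55 − 24.95 = 21.60 pp.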